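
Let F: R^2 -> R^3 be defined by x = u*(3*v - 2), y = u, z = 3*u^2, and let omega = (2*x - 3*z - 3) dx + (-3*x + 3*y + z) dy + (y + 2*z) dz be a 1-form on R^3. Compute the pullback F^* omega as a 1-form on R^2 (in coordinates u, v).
F^* omega = (36*u^3 - 27*u^2*v + 27*u^2 + 18*u*v^2 - 33*u*v + 17*u - 9*v + 6) du + (3*u*(-9*u^2 + 6*u*v - 4*u - 3)) dv

Using F^*(f dg) = (f ∘ F) d(g ∘ F), substitute each coordinate x_i by F_i(u, v) in f_i, and replace dx_i by d F_i = (∂F_i/∂u) du + (∂F_i/∂v) dv.
  For the x component: f_1(F) = -9*u^2 + 6*u*v - 4*u - 3; d F_1 = (3*v - 2) du + (3*u) dv
  For the y component: f_2(F) = 3*u*(u - 3*v + 3); d F_2 = (1) du + (0) dv
  For the z component: f_3(F) = u*(6*u + 1); d F_3 = (6*u) du + (0) dv
Combining and collecting du, dv coefficients:
  coeff of du: 36*u^3 - 27*u^2*v + 27*u^2 + 18*u*v^2 - 33*u*v + 17*u - 9*v + 6
  coeff of dv: 3*u*(-9*u^2 + 6*u*v - 4*u - 3)
F^* omega = (36*u^3 - 27*u^2*v + 27*u^2 + 18*u*v^2 - 33*u*v + 17*u - 9*v + 6) du + (3*u*(-9*u^2 + 6*u*v - 4*u - 3)) dv.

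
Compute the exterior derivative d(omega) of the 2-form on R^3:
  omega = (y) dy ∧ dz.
d(omega) = 0

For a 2-form omega = sum_{i<j} g_{ij} dx_i ∧ dx_j, the exterior derivative is
  d(omega) = sum_{i<j} d(g_{ij}) ∧ dx_i ∧ dx_j = sum_{i<j, k} (∂g_{ij}/∂x_k) dx_k ∧ dx_i ∧ dx_j.
Expand each term, using dx_k ∧ dx_i ∧ dx_j = sgn(permutation) dx_{(a)} ∧ dx_{(b)} ∧ dx_{(c)} with (a < b < c) sorted:

Collecting like 3-forms: d(omega) = 0.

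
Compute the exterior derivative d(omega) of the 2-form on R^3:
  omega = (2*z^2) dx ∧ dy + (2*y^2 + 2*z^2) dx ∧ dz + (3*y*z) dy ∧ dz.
d(omega) = (-4*y + 4*z) dx ∧ dy ∧ dz

For a 2-form omega = sum_{i<j} g_{ij} dx_i ∧ dx_j, the exterior derivative is
  d(omega) = sum_{i<j} d(g_{ij}) ∧ dx_i ∧ dx_j = sum_{i<j, k} (∂g_{ij}/∂x_k) dx_k ∧ dx_i ∧ dx_j.
Expand each term, using dx_k ∧ dx_i ∧ dx_j = sgn(permutation) dx_{(a)} ∧ dx_{(b)} ∧ dx_{(c)} with (a < b < c) sorted:
  d(2*z^2) includes (∂/∂z)(2*z^2) dz = (4*z) dz, which multiplied by dx ∧ dy gives (4*z) dx ∧ dy ∧ dz
  d(2*y^2 + 2*z^2) includes (∂/∂y)(2*y^2 + 2*z^2) dy = (4*y) dy, which multiplied by dx ∧ dz gives (-4*y) dx ∧ dy ∧ dz
Collecting like 3-forms: d(omega) = (-4*y + 4*z) dx ∧ dy ∧ dz.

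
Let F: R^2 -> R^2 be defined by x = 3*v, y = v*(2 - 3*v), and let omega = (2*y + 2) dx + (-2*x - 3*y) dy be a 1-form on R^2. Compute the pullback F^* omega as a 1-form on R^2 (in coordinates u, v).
F^* omega = (-54*v^3 + 72*v^2 - 12*v + 6) dv

Using F^*(f dg) = (f ∘ F) d(g ∘ F), substitute each coordinate x_i by F_i(u, v) in f_i, and replace dx_i by d F_i = (∂F_i/∂u) du + (∂F_i/∂v) dv.
  For the x component: f_1(F) = -6*v^2 + 4*v + 2; d F_1 = (0) du + (3) dv
  For the y component: f_2(F) = 3*v*(3*v - 4); d F_2 = (0) du + (2 - 6*v) dv
Combining and collecting du, dv coefficients:
  coeff of du: 0
  coeff of dv: -54*v^3 + 72*v^2 - 12*v + 6
F^* omega = (-54*v^3 + 72*v^2 - 12*v + 6) dv.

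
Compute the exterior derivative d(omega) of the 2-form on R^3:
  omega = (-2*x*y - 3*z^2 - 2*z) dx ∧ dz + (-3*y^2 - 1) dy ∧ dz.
d(omega) = (2*x) dx ∧ dy ∧ dz

For a 2-form omega = sum_{i<j} g_{ij} dx_i ∧ dx_j, the exterior derivative is
  d(omega) = sum_{i<j} d(g_{ij}) ∧ dx_i ∧ dx_j = sum_{i<j, k} (∂g_{ij}/∂x_k) dx_k ∧ dx_i ∧ dx_j.
Expand each term, using dx_k ∧ dx_i ∧ dx_j = sgn(permutation) dx_{(a)} ∧ dx_{(b)} ∧ dx_{(c)} with (a < b < c) sorted:
  d(-2*x*y - 3*z^2 - 2*z) includes (∂/∂y)(-2*x*y - 3*z^2 - 2*z) dy = (-2*x) dy, which multiplied by dx ∧ dz gives (2*x) dx ∧ dy ∧ dz
Collecting like 3-forms: d(omega) = (2*x) dx ∧ dy ∧ dz.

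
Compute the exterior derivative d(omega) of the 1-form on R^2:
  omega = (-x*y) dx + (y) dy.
d(omega) = (x) dx ∧ dy

For a 1-form omega = sum_i f_i dx_i, the exterior derivative is
  d(omega) = sum_{i < j} (∂f_j/∂x_i - ∂f_i/∂x_j) dx_i ∧ dx_j.
  coefficient of dx ∧ dy: ∂f_2/∂x - ∂f_1/∂y = ∂(y)/∂x - ∂(-x*y)/∂y = x
Assembling: d(omega) = (x) dx ∧ dy.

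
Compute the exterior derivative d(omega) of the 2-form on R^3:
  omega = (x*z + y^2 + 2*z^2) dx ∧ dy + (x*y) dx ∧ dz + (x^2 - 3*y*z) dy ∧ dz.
d(omega) = (2*x + 4*z) dx ∧ dy ∧ dz

For a 2-form omega = sum_{i<j} g_{ij} dx_i ∧ dx_j, the exterior derivative is
  d(omega) = sum_{i<j} d(g_{ij}) ∧ dx_i ∧ dx_j = sum_{i<j, k} (∂g_{ij}/∂x_k) dx_k ∧ dx_i ∧ dx_j.
Expand each term, using dx_k ∧ dx_i ∧ dx_j = sgn(permutation) dx_{(a)} ∧ dx_{(b)} ∧ dx_{(c)} with (a < b < c) sorted:
  d(x*z + y^2 + 2*z^2) includes (∂/∂z)(x*z + y^2 + 2*z^2) dz = (x + 4*z) dz, which multiplied by dx ∧ dy gives (x + 4*z) dx ∧ dy ∧ dz
  d(x*y) includes (∂/∂y)(x*y) dy = (x) dy, which multiplied by dx ∧ dz gives (-x) dx ∧ dy ∧ dz
  d(x^2 - 3*y*z) includes (∂/∂x)(x^2 - 3*y*z) dx = (2*x) dx, which multiplied by dy ∧ dz gives (2*x) dx ∧ dy ∧ dz
Collecting like 3-forms: d(omega) = (2*x + 4*z) dx ∧ dy ∧ dz.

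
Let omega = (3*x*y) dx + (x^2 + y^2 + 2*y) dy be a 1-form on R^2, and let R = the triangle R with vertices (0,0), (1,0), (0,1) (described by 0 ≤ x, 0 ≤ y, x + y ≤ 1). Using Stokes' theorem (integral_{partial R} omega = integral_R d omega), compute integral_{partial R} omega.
integral_(partial R) omega = -1/6

Stokes: integral_partial_R omega = integral_R d omega with d omega = (∂Q/∂x - ∂P/∂y) dx ∧ dy.
  ∂Q/∂x = 2*x
  ∂P/∂y = 3*x
  integrand = ∂Q/∂x - ∂P/∂y = -x.
Integrating over R: integral_0^1 integral_0^{1-x} (-x) dy dx = -1/6.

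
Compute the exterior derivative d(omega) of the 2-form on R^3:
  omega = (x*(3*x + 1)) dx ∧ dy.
d(omega) = 0

For a 2-form omega = sum_{i<j} g_{ij} dx_i ∧ dx_j, the exterior derivative is
  d(omega) = sum_{i<j} d(g_{ij}) ∧ dx_i ∧ dx_j = sum_{i<j, k} (∂g_{ij}/∂x_k) dx_k ∧ dx_i ∧ dx_j.
Expand each term, using dx_k ∧ dx_i ∧ dx_j = sgn(permutation) dx_{(a)} ∧ dx_{(b)} ∧ dx_{(c)} with (a < b < c) sorted:

Collecting like 3-forms: d(omega) = 0.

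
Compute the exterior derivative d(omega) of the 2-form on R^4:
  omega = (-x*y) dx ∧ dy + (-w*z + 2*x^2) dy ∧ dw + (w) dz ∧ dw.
d(omega) = (4*x) dx ∧ dy ∧ dw + (w) dy ∧ dz ∧ dw

For a 2-form omega = sum_{i<j} g_{ij} dx_i ∧ dx_j, the exterior derivative is
  d(omega) = sum_{i<j} d(g_{ij}) ∧ dx_i ∧ dx_j = sum_{i<j, k} (∂g_{ij}/∂x_k) dx_k ∧ dx_i ∧ dx_j.
Expand each term, using dx_k ∧ dx_i ∧ dx_j = sgn(permutation) dx_{(a)} ∧ dx_{(b)} ∧ dx_{(c)} with (a < b < c) sorted:
  d(-w*z + 2*x^2) includes (∂/∂x)(-w*z + 2*x^2) dx = (4*x) dx, which multiplied by dy ∧ dw gives (4*x) dx ∧ dy ∧ dw
  d(-w*z + 2*x^2) includes (∂/∂z)(-w*z + 2*x^2) dz = (-w) dz, which multiplied by dy ∧ dw gives (w) dy ∧ dz ∧ dw
Collecting like 3-forms: d(omega) = (4*x) dx ∧ dy ∧ dw + (w) dy ∧ dz ∧ dw.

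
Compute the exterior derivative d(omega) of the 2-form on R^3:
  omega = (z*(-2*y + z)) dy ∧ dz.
d(omega) = 0

For a 2-form omega = sum_{i<j} g_{ij} dx_i ∧ dx_j, the exterior derivative is
  d(omega) = sum_{i<j} d(g_{ij}) ∧ dx_i ∧ dx_j = sum_{i<j, k} (∂g_{ij}/∂x_k) dx_k ∧ dx_i ∧ dx_j.
Expand each term, using dx_k ∧ dx_i ∧ dx_j = sgn(permutation) dx_{(a)} ∧ dx_{(b)} ∧ dx_{(c)} with (a < b < c) sorted:

Collecting like 3-forms: d(omega) = 0.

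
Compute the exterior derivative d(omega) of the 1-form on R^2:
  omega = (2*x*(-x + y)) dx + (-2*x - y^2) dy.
d(omega) = (-2*x - 2) dx ∧ dy

For a 1-form omega = sum_i f_i dx_i, the exterior derivative is
  d(omega) = sum_{i < j} (∂f_j/∂x_i - ∂f_i/∂x_j) dx_i ∧ dx_j.
  coefficient of dx ∧ dy: ∂f_2/∂x - ∂f_1/∂y = ∂(-2*x - y^2)/∂x - ∂(2*x*(-x + y))/∂y = -2*x - 2
Assembling: d(omega) = (-2*x - 2) dx ∧ dy.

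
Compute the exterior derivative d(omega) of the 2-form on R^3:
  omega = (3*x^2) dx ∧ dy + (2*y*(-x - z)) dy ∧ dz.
d(omega) = (-2*y) dx ∧ dy ∧ dz

For a 2-form omega = sum_{i<j} g_{ij} dx_i ∧ dx_j, the exterior derivative is
  d(omega) = sum_{i<j} d(g_{ij}) ∧ dx_i ∧ dx_j = sum_{i<j, k} (∂g_{ij}/∂x_k) dx_k ∧ dx_i ∧ dx_j.
Expand each term, using dx_k ∧ dx_i ∧ dx_j = sgn(permutation) dx_{(a)} ∧ dx_{(b)} ∧ dx_{(c)} with (a < b < c) sorted:
  d(2*y*(-x - z)) includes (∂/∂x)(2*y*(-x - z)) dx = (-2*y) dx, which multiplied by dy ∧ dz gives (-2*y) dx ∧ dy ∧ dz
Collecting like 3-forms: d(omega) = (-2*y) dx ∧ dy ∧ dz.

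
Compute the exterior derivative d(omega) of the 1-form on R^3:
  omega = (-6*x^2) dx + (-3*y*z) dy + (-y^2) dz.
d(omega) = (y) dy ∧ dz

For a 1-form omega = sum_i f_i dx_i, the exterior derivative is
  d(omega) = sum_{i < j} (∂f_j/∂x_i - ∂f_i/∂x_j) dx_i ∧ dx_j.
  coefficient of dy ∧ dz: ∂f_3/∂y - ∂f_2/∂z = ∂(-y^2)/∂y - ∂(-3*y*z)/∂z = y
Assembling: d(omega) = (y) dy ∧ dz.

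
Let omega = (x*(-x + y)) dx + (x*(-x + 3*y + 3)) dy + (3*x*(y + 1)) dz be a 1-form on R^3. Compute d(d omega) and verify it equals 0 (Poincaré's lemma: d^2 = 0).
d(d omega) = 0

Step 1: d omega = sum_{i<j} (∂f_j/∂x_i - ∂f_i/∂x_j) dx_i ∧ dx_j:
  coeff of dx ∧ dy: -3*x + 3*y + 3
  coeff of dx ∧ dz: 3*y + 3
  coeff of dy ∧ dz: 3*x
Step 2: Apply d again to each 2-form coefficient. The only possible 3-form in R^3 is dx ∧ dy ∧ dz, with coefficient
  ∂(coeff of dy∧dz)/∂x - ∂(coeff of dx∧dz)/∂y + ∂(coeff of dx∧dy)/∂z
  = ∂/∂x (3*x) - ∂/∂y (3*y + 3) + ∂/∂z (-3*x + 3*y + 3).
Each of these terms simplifies to sums of mixed partials that cancel in pairs. The result is 0 (by equality of mixed partials for smooth functions — Schwarz / Clairaut).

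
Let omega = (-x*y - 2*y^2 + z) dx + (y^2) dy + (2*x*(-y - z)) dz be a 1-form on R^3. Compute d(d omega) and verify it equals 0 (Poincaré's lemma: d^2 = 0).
d(d omega) = 0

Step 1: d omega = sum_{i<j} (∂f_j/∂x_i - ∂f_i/∂x_j) dx_i ∧ dx_j:
  coeff of dx ∧ dy: x + 4*y
  coeff of dx ∧ dz: -2*y - 2*z - 1
  coeff of dy ∧ dz: -2*x
Step 2: Apply d again to each 2-form coefficient. The only possible 3-form in R^3 is dx ∧ dy ∧ dz, with coefficient
  ∂(coeff of dy∧dz)/∂x - ∂(coeff of dx∧dz)/∂y + ∂(coeff of dx∧dy)/∂z
  = ∂/∂x (-2*x) - ∂/∂y (-2*y - 2*z - 1) + ∂/∂z (x + 4*y).
Each of these terms simplifies to sums of mixed partials that cancel in pairs. The result is 0 (by equality of mixed partials for smooth functions — Schwarz / Clairaut).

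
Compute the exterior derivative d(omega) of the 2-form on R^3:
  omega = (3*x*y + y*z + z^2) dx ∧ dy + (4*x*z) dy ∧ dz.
d(omega) = (y + 6*z) dx ∧ dy ∧ dz

For a 2-form omega = sum_{i<j} g_{ij} dx_i ∧ dx_j, the exterior derivative is
  d(omega) = sum_{i<j} d(g_{ij}) ∧ dx_i ∧ dx_j = sum_{i<j, k} (∂g_{ij}/∂x_k) dx_k ∧ dx_i ∧ dx_j.
Expand each term, using dx_k ∧ dx_i ∧ dx_j = sgn(permutation) dx_{(a)} ∧ dx_{(b)} ∧ dx_{(c)} with (a < b < c) sorted:
  d(3*x*y + y*z + z^2) includes (∂/∂z)(3*x*y + y*z + z^2) dz = (y + 2*z) dz, which multiplied by dx ∧ dy gives (y + 2*z) dx ∧ dy ∧ dz
  d(4*x*z) includes (∂/∂x)(4*x*z) dx = (4*z) dx, which multiplied by dy ∧ dz gives (4*z) dx ∧ dy ∧ dz
Collecting like 3-forms: d(omega) = (y + 6*z) dx ∧ dy ∧ dz.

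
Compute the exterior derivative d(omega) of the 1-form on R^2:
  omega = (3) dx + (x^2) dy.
d(omega) = (2*x) dx ∧ dy

For a 1-form omega = sum_i f_i dx_i, the exterior derivative is
  d(omega) = sum_{i < j} (∂f_j/∂x_i - ∂f_i/∂x_j) dx_i ∧ dx_j.
  coefficient of dx ∧ dy: ∂f_2/∂x - ∂f_1/∂y = ∂(x^2)/∂x - ∂(3)/∂y = 2*x
Assembling: d(omega) = (2*x) dx ∧ dy.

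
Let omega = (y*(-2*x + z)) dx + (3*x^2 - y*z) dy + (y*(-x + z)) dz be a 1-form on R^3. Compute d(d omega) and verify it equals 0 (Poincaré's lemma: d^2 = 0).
d(d omega) = 0

Step 1: d omega = sum_{i<j} (∂f_j/∂x_i - ∂f_i/∂x_j) dx_i ∧ dx_j:
  coeff of dx ∧ dy: 8*x - z
  coeff of dx ∧ dz: -2*y
  coeff of dy ∧ dz: -x + y + z
Step 2: Apply d again to each 2-form coefficient. The only possible 3-form in R^3 is dx ∧ dy ∧ dz, with coefficient
  ∂(coeff of dy∧dz)/∂x - ∂(coeff of dx∧dz)/∂y + ∂(coeff of dx∧dy)/∂z
  = ∂/∂x (-x + y + z) - ∂/∂y (-2*y) + ∂/∂z (8*x - z).
Each of these terms simplifies to sums of mixed partials that cancel in pairs. The result is 0 (by equality of mixed partials for smooth functions — Schwarz / Clairaut).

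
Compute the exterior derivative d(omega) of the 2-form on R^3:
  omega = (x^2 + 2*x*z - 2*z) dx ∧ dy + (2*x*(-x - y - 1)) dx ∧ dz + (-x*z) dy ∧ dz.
d(omega) = (4*x - z - 2) dx ∧ dy ∧ dz

For a 2-form omega = sum_{i<j} g_{ij} dx_i ∧ dx_j, the exterior derivative is
  d(omega) = sum_{i<j} d(g_{ij}) ∧ dx_i ∧ dx_j = sum_{i<j, k} (∂g_{ij}/∂x_k) dx_k ∧ dx_i ∧ dx_j.
Expand each term, using dx_k ∧ dx_i ∧ dx_j = sgn(permutation) dx_{(a)} ∧ dx_{(b)} ∧ dx_{(c)} with (a < b < c) sorted:
  d(x^2 + 2*x*z - 2*z) includes (∂/∂z)(x^2 + 2*x*z - 2*z) dz = (2*x - 2) dz, which multiplied by dx ∧ dy gives (2*x - 2) dx ∧ dy ∧ dz
  d(2*x*(-x - y - 1)) includes (∂/∂y)(2*x*(-x - y - 1)) dy = (-2*x) dy, which multiplied by dx ∧ dz gives (2*x) dx ∧ dy ∧ dz
  d(-x*z) includes (∂/∂x)(-x*z) dx = (-z) dx, which multiplied by dy ∧ dz gives (-z) dx ∧ dy ∧ dz
Collecting like 3-forms: d(omega) = (4*x - z - 2) dx ∧ dy ∧ dz.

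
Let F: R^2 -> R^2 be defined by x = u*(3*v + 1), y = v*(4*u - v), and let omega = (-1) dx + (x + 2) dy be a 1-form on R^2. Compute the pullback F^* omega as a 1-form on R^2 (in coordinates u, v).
F^* omega = (12*u*v^2 + 4*u*v + 5*v - 1) du + (12*u^2*v + 4*u^2 - 6*u*v^2 - 2*u*v + 5*u - 4*v) dv

Using F^*(f dg) = (f ∘ F) d(g ∘ F), substitute each coordinate x_i by F_i(u, v) in f_i, and replace dx_i by d F_i = (∂F_i/∂u) du + (∂F_i/∂v) dv.
  For the x component: f_1(F) = -1; d F_1 = (3*v + 1) du + (3*u) dv
  For the y component: f_2(F) = 3*u*v + u + 2; d F_2 = (4*v) du + (4*u - 2*v) dv
Combining and collecting du, dv coefficients:
  coeff of du: 12*u*v^2 + 4*u*v + 5*v - 1
  coeff of dv: 12*u^2*v + 4*u^2 - 6*u*v^2 - 2*u*v + 5*u - 4*v
F^* omega = (12*u*v^2 + 4*u*v + 5*v - 1) du + (12*u^2*v + 4*u^2 - 6*u*v^2 - 2*u*v + 5*u - 4*v) dv.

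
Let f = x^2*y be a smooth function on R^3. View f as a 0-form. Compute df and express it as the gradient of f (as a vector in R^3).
df = (2*x*y) dx + (x^2) dy + (0) dz; grad f = (2*x*y, x^2, 0)

For a 0-form f, d f = (∂f/∂x) dx + (∂f/∂y) dy + (∂f/∂z) dz. The components of the vector representation are exactly the entries of grad f in Cartesian coordinates:
  ∂f/∂x = 2*x*y
  ∂f/∂y = x^2
  ∂f/∂z = 0.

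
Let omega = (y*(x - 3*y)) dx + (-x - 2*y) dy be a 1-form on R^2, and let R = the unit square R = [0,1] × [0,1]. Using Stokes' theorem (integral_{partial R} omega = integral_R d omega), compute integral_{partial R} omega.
integral_(partial R) omega = 3/2

Stokes: integral_partial_R omega = integral_R d omega with d omega = (∂Q/∂x - ∂P/∂y) dx ∧ dy.
  ∂Q/∂x = -1
  ∂P/∂y = x - 6*y
  integrand = ∂Q/∂x - ∂P/∂y = -x + 6*y - 1.
Integrating over R: integral_0^1 integral_0^1 (-x + 6*y - 1) dx dy = 3/2.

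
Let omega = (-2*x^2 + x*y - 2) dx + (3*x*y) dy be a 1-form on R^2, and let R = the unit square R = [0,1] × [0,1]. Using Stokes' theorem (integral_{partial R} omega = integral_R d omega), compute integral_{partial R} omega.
integral_(partial R) omega = 1

Stokes: integral_partial_R omega = integral_R d omega with d omega = (∂Q/∂x - ∂P/∂y) dx ∧ dy.
  ∂Q/∂x = 3*y
  ∂P/∂y = x
  integrand = ∂Q/∂x - ∂P/∂y = -x + 3*y.
Integrating over R: integral_0^1 integral_0^1 (-x + 3*y) dx dy = 1.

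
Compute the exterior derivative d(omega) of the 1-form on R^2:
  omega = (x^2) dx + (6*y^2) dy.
d(omega) = 0

For a 1-form omega = sum_i f_i dx_i, the exterior derivative is
  d(omega) = sum_{i < j} (∂f_j/∂x_i - ∂f_i/∂x_j) dx_i ∧ dx_j.

Assembling: d(omega) = 0.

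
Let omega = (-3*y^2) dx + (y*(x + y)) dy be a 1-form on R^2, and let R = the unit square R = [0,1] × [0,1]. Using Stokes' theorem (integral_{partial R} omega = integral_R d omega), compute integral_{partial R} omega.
integral_(partial R) omega = 7/2

Stokes: integral_partial_R omega = integral_R d omega with d omega = (∂Q/∂x - ∂P/∂y) dx ∧ dy.
  ∂Q/∂x = y
  ∂P/∂y = -6*y
  integrand = ∂Q/∂x - ∂P/∂y = 7*y.
Integrating over R: integral_0^1 integral_0^1 (7*y) dx dy = 7/2.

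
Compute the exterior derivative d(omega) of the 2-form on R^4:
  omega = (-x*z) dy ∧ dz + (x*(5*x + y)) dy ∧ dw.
d(omega) = (-z) dx ∧ dy ∧ dz + (10*x + y) dx ∧ dy ∧ dw

For a 2-form omega = sum_{i<j} g_{ij} dx_i ∧ dx_j, the exterior derivative is
  d(omega) = sum_{i<j} d(g_{ij}) ∧ dx_i ∧ dx_j = sum_{i<j, k} (∂g_{ij}/∂x_k) dx_k ∧ dx_i ∧ dx_j.
Expand each term, using dx_k ∧ dx_i ∧ dx_j = sgn(permutation) dx_{(a)} ∧ dx_{(b)} ∧ dx_{(c)} with (a < b < c) sorted:
  d(-x*z) includes (∂/∂x)(-x*z) dx = (-z) dx, which multiplied by dy ∧ dz gives (-z) dx ∧ dy ∧ dz
  d(x*(5*x + y)) includes (∂/∂x)(x*(5*x + y)) dx = (10*x + y) dx, which multiplied by dy ∧ dw gives (10*x + y) dx ∧ dy ∧ dw
Collecting like 3-forms: d(omega) = (-z) dx ∧ dy ∧ dz + (10*x + y) dx ∧ dy ∧ dw.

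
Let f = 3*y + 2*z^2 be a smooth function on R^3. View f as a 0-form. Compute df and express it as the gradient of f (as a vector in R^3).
df = (0) dx + (3) dy + (4*z) dz; grad f = (0, 3, 4*z)

For a 0-form f, d f = (∂f/∂x) dx + (∂f/∂y) dy + (∂f/∂z) dz. The components of the vector representation are exactly the entries of grad f in Cartesian coordinates:
  ∂f/∂x = 0
  ∂f/∂y = 3
  ∂f/∂z = 4*z.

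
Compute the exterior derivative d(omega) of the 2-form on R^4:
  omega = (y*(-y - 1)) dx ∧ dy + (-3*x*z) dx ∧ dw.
d(omega) = (3*x) dx ∧ dz ∧ dw

For a 2-form omega = sum_{i<j} g_{ij} dx_i ∧ dx_j, the exterior derivative is
  d(omega) = sum_{i<j} d(g_{ij}) ∧ dx_i ∧ dx_j = sum_{i<j, k} (∂g_{ij}/∂x_k) dx_k ∧ dx_i ∧ dx_j.
Expand each term, using dx_k ∧ dx_i ∧ dx_j = sgn(permutation) dx_{(a)} ∧ dx_{(b)} ∧ dx_{(c)} with (a < b < c) sorted:
  d(-3*x*z) includes (∂/∂z)(-3*x*z) dz = (-3*x) dz, which multiplied by dx ∧ dw gives (3*x) dx ∧ dz ∧ dw
Collecting like 3-forms: d(omega) = (3*x) dx ∧ dz ∧ dw.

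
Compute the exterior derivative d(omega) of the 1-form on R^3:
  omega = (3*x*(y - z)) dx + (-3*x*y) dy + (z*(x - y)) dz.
d(omega) = (-3*x - 3*y) dx ∧ dy + (3*x + z) dx ∧ dz + (-z) dy ∧ dz

For a 1-form omega = sum_i f_i dx_i, the exterior derivative is
  d(omega) = sum_{i < j} (∂f_j/∂x_i - ∂f_i/∂x_j) dx_i ∧ dx_j.
  coefficient of dx ∧ dy: ∂f_2/∂x - ∂f_1/∂y = ∂(-3*x*y)/∂x - ∂(3*x*(y - z))/∂y = -3*x - 3*y
  coefficient of dx ∧ dz: ∂f_3/∂x - ∂f_1/∂z = ∂(z*(x - y))/∂x - ∂(3*x*(y - z))/∂z = 3*x + z
  coefficient of dy ∧ dz: ∂f_3/∂y - ∂f_2/∂z = ∂(z*(x - y))/∂y - ∂(-3*x*y)/∂z = -z
Assembling: d(omega) = (-3*x - 3*y) dx ∧ dy + (3*x + z) dx ∧ dz + (-z) dy ∧ dz.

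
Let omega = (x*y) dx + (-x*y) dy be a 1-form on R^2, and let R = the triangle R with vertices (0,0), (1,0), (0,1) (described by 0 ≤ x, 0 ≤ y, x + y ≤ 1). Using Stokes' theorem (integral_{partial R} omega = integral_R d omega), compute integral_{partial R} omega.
integral_(partial R) omega = -1/3

Stokes: integral_partial_R omega = integral_R d omega with d omega = (∂Q/∂x - ∂P/∂y) dx ∧ dy.
  ∂Q/∂x = -y
  ∂P/∂y = x
  integrand = ∂Q/∂x - ∂P/∂y = -x - y.
Integrating over R: integral_0^1 integral_0^{1-x} (-x - y) dy dx = -1/3.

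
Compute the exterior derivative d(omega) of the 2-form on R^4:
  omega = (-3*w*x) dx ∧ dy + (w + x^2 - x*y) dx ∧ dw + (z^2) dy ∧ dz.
d(omega) = (-2*x) dx ∧ dy ∧ dw

For a 2-form omega = sum_{i<j} g_{ij} dx_i ∧ dx_j, the exterior derivative is
  d(omega) = sum_{i<j} d(g_{ij}) ∧ dx_i ∧ dx_j = sum_{i<j, k} (∂g_{ij}/∂x_k) dx_k ∧ dx_i ∧ dx_j.
Expand each term, using dx_k ∧ dx_i ∧ dx_j = sgn(permutation) dx_{(a)} ∧ dx_{(b)} ∧ dx_{(c)} with (a < b < c) sorted:
  d(-3*w*x) includes (∂/∂w)(-3*w*x) dw = (-3*x) dw, which multiplied by dx ∧ dy gives (-3*x) dx ∧ dy ∧ dw
  d(w + x^2 - x*y) includes (∂/∂y)(w + x^2 - x*y) dy = (-x) dy, which multiplied by dx ∧ dw gives (x) dx ∧ dy ∧ dw
Collecting like 3-forms: d(omega) = (-2*x) dx ∧ dy ∧ dw.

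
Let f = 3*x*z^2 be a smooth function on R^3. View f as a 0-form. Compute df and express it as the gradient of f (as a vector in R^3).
df = (3*z^2) dx + (0) dy + (6*x*z) dz; grad f = (3*z^2, 0, 6*x*z)

For a 0-form f, d f = (∂f/∂x) dx + (∂f/∂y) dy + (∂f/∂z) dz. The components of the vector representation are exactly the entries of grad f in Cartesian coordinates:
  ∂f/∂x = 3*z^2
  ∂f/∂y = 0
  ∂f/∂z = 6*x*z.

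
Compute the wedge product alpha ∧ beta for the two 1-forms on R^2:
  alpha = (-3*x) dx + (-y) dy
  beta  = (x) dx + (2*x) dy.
alpha ∧ beta = (x*(-6*x + y)) dx ∧ dy

Distribute the wedge, using dx_i ∧ dx_j = -dx_j ∧ dx_i and dx_i ∧ dx_i = 0. For each pair (i, j) with i < j, the coefficient of dx_i ∧ dx_j in alpha ∧ beta is (alpha_i * beta_j - alpha_j * beta_i). Collecting: alpha ∧ beta = (x*(-6*x + y)) dx ∧ dy.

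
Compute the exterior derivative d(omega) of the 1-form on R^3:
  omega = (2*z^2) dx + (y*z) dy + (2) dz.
d(omega) = (-4*z) dx ∧ dz + (-y) dy ∧ dz

For a 1-form omega = sum_i f_i dx_i, the exterior derivative is
  d(omega) = sum_{i < j} (∂f_j/∂x_i - ∂f_i/∂x_j) dx_i ∧ dx_j.
  coefficient of dx ∧ dz: ∂f_3/∂x - ∂f_1/∂z = ∂(2)/∂x - ∂(2*z^2)/∂z = -4*z
  coefficient of dy ∧ dz: ∂f_3/∂y - ∂f_2/∂z = ∂(2)/∂y - ∂(y*z)/∂z = -y
Assembling: d(omega) = (-4*z) dx ∧ dz + (-y) dy ∧ dz.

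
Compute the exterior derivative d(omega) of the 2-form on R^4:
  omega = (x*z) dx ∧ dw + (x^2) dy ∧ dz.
d(omega) = (-x) dx ∧ dz ∧ dw + (2*x) dx ∧ dy ∧ dz

For a 2-form omega = sum_{i<j} g_{ij} dx_i ∧ dx_j, the exterior derivative is
  d(omega) = sum_{i<j} d(g_{ij}) ∧ dx_i ∧ dx_j = sum_{i<j, k} (∂g_{ij}/∂x_k) dx_k ∧ dx_i ∧ dx_j.
Expand each term, using dx_k ∧ dx_i ∧ dx_j = sgn(permutation) dx_{(a)} ∧ dx_{(b)} ∧ dx_{(c)} with (a < b < c) sorted:
  d(x*z) includes (∂/∂z)(x*z) dz = (x) dz, which multiplied by dx ∧ dw gives (-x) dx ∧ dz ∧ dw
  d(x^2) includes (∂/∂x)(x^2) dx = (2*x) dx, which multiplied by dy ∧ dz gives (2*x) dx ∧ dy ∧ dz
Collecting like 3-forms: d(omega) = (-x) dx ∧ dz ∧ dw + (2*x) dx ∧ dy ∧ dz.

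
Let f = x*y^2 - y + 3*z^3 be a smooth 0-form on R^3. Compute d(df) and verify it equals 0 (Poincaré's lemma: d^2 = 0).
d(df) = 0

Step 1: df = sum_i (∂f/∂x_i) dx_i = (y^2) dx + (2*x*y - 1) dy + (9*z^2) dz.
Step 2: Apply d again. Using the 1-form formula, the coefficient of dx ∧ dy in d(df) is ∂^2 f/∂x ∂y - ∂^2 f/∂y ∂x = (2*y) - (2*y) = 0 (equality of mixed partials for smooth f).
Similarly for dx ∧ dz and dy ∧ dz — all coefficients vanish. So d(df) = 0.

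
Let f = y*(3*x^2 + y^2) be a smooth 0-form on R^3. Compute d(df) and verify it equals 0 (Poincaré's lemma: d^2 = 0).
d(df) = 0

Step 1: df = sum_i (∂f/∂x_i) dx_i = (6*x*y) dx + (3*x^2 + 3*y^2) dy + (0) dz.
Step 2: Apply d again. Using the 1-form formula, the coefficient of dx ∧ dy in d(df) is ∂^2 f/∂x ∂y - ∂^2 f/∂y ∂x = (6*x) - (6*x) = 0 (equality of mixed partials for smooth f).
Similarly for dx ∧ dz and dy ∧ dz — all coefficients vanish. So d(df) = 0.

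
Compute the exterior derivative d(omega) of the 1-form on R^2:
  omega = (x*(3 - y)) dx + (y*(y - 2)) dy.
d(omega) = (x) dx ∧ dy

For a 1-form omega = sum_i f_i dx_i, the exterior derivative is
  d(omega) = sum_{i < j} (∂f_j/∂x_i - ∂f_i/∂x_j) dx_i ∧ dx_j.
  coefficient of dx ∧ dy: ∂f_2/∂x - ∂f_1/∂y = ∂(y*(y - 2))/∂x - ∂(x*(3 - y))/∂y = x
Assembling: d(omega) = (x) dx ∧ dy.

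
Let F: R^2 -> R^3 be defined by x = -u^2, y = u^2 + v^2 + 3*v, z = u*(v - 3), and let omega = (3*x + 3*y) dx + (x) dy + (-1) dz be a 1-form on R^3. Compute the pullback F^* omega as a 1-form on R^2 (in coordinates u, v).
F^* omega = (-2*u^3 - 6*u*v^2 - 18*u*v - v + 3) du + (u*(-2*u*v - 3*u - 1)) dv

Using F^*(f dg) = (f ∘ F) d(g ∘ F), substitute each coordinate x_i by F_i(u, v) in f_i, and replace dx_i by d F_i = (∂F_i/∂u) du + (∂F_i/∂v) dv.
  For the x component: f_1(F) = 3*v*(v + 3); d F_1 = (-2*u) du + (0) dv
  For the y component: f_2(F) = -u^2; d F_2 = (2*u) du + (2*v + 3) dv
  For the z component: f_3(F) = -1; d F_3 = (v - 3) du + (u) dv
Combining and collecting du, dv coefficients:
  coeff of du: -2*u^3 - 6*u*v^2 - 18*u*v - v + 3
  coeff of dv: u*(-2*u*v - 3*u - 1)
F^* omega = (-2*u^3 - 6*u*v^2 - 18*u*v - v + 3) du + (u*(-2*u*v - 3*u - 1)) dv.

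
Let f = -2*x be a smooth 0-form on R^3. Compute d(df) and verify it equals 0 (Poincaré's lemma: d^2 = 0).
d(df) = 0

Step 1: df = sum_i (∂f/∂x_i) dx_i = (-2) dx + (0) dy + (0) dz.
Step 2: Apply d again. Using the 1-form formula, the coefficient of dx ∧ dy in d(df) is ∂^2 f/∂x ∂y - ∂^2 f/∂y ∂x = (0) - (0) = 0 (equality of mixed partials for smooth f).
Similarly for dx ∧ dz and dy ∧ dz — all coefficients vanish. So d(df) = 0.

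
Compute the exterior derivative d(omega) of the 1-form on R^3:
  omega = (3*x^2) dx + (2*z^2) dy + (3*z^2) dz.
d(omega) = (-4*z) dy ∧ dz

For a 1-form omega = sum_i f_i dx_i, the exterior derivative is
  d(omega) = sum_{i < j} (∂f_j/∂x_i - ∂f_i/∂x_j) dx_i ∧ dx_j.
  coefficient of dy ∧ dz: ∂f_3/∂y - ∂f_2/∂z = ∂(3*z^2)/∂y - ∂(2*z^2)/∂z = -4*z
Assembling: d(omega) = (-4*z) dy ∧ dz.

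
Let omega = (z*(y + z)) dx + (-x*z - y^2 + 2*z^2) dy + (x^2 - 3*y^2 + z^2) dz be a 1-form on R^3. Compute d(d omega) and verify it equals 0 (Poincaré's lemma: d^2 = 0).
d(d omega) = 0

Step 1: d omega = sum_{i<j} (∂f_j/∂x_i - ∂f_i/∂x_j) dx_i ∧ dx_j:
  coeff of dx ∧ dy: -2*z
  coeff of dx ∧ dz: 2*x - y - 2*z
  coeff of dy ∧ dz: x - 6*y - 4*z
Step 2: Apply d again to each 2-form coefficient. The only possible 3-form in R^3 is dx ∧ dy ∧ dz, with coefficient
  ∂(coeff of dy∧dz)/∂x - ∂(coeff of dx∧dz)/∂y + ∂(coeff of dx∧dy)/∂z
  = ∂/∂x (x - 6*y - 4*z) - ∂/∂y (2*x - y - 2*z) + ∂/∂z (-2*z).
Each of these terms simplifies to sums of mixed partials that cancel in pairs. The result is 0 (by equality of mixed partials for smooth functions — Schwarz / Clairaut).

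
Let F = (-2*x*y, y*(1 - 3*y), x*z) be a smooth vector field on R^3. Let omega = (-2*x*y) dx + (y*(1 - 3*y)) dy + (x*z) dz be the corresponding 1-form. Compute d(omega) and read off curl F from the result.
d(omega) = (0) dy ∧ dz + (-z) dz ∧ dx + (2*x) dx ∧ dy; curl F = (0, -z, 2*x)

d omega = sum_{i<j} (∂f_j/∂x_i - ∂f_i/∂x_j) dx_i ∧ dx_j. Under the identification (dy ∧ dz, dz ∧ dx, dx ∧ dy) ↔ (e_x, e_y, e_z), the coefficients are exactly the components of curl F. Compute:
  ∂R/∂y - ∂Q/∂z = (0) - (0) = 0
  ∂P/∂z - ∂R/∂x = (0) - (z) = -z
  ∂Q/∂x - ∂P/∂y = (0) - (-2*x) = 2*x.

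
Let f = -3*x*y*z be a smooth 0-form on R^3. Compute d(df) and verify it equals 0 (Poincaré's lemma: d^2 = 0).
d(df) = 0

Step 1: df = sum_i (∂f/∂x_i) dx_i = (-3*y*z) dx + (-3*x*z) dy + (-3*x*y) dz.
Step 2: Apply d again. Using the 1-form formula, the coefficient of dx ∧ dy in d(df) is ∂^2 f/∂x ∂y - ∂^2 f/∂y ∂x = (-3*z) - (-3*z) = 0 (equality of mixed partials for smooth f).
Similarly for dx ∧ dz and dy ∧ dz — all coefficients vanish. So d(df) = 0.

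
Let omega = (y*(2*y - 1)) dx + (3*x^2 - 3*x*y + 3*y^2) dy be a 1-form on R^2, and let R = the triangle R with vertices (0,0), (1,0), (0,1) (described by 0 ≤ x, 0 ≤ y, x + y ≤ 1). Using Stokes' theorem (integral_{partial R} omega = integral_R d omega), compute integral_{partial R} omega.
integral_(partial R) omega = 1/3

Stokes: integral_partial_R omega = integral_R d omega with d omega = (∂Q/∂x - ∂P/∂y) dx ∧ dy.
  ∂Q/∂x = 6*x - 3*y
  ∂P/∂y = 4*y - 1
  integrand = ∂Q/∂x - ∂P/∂y = 6*x - 7*y + 1.
Integrating over R: integral_0^1 integral_0^{1-x} (6*x - 7*y + 1) dy dx = 1/3.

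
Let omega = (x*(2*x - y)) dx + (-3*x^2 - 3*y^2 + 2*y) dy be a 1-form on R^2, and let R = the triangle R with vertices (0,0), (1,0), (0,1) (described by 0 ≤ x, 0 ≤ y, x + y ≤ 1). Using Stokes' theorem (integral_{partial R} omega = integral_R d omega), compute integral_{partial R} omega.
integral_(partial R) omega = -5/6

Stokes: integral_partial_R omega = integral_R d omega with d omega = (∂Q/∂x - ∂P/∂y) dx ∧ dy.
  ∂Q/∂x = -6*x
  ∂P/∂y = -x
  integrand = ∂Q/∂x - ∂P/∂y = -5*x.
Integrating over R: integral_0^1 integral_0^{1-x} (-5*x) dy dx = -5/6.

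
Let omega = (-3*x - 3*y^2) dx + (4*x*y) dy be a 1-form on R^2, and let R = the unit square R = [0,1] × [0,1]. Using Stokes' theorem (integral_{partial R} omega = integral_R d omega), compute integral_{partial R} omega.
integral_(partial R) omega = 5

Stokes: integral_partial_R omega = integral_R d omega with d omega = (∂Q/∂x - ∂P/∂y) dx ∧ dy.
  ∂Q/∂x = 4*y
  ∂P/∂y = -6*y
  integrand = ∂Q/∂x - ∂P/∂y = 10*y.
Integrating over R: integral_0^1 integral_0^1 (10*y) dx dy = 5.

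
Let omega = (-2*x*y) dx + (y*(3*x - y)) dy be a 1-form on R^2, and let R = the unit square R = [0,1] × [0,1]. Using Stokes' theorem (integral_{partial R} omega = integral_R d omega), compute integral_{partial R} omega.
integral_(partial R) omega = 5/2

Stokes: integral_partial_R omega = integral_R d omega with d omega = (∂Q/∂x - ∂P/∂y) dx ∧ dy.
  ∂Q/∂x = 3*y
  ∂P/∂y = -2*x
  integrand = ∂Q/∂x - ∂P/∂y = 2*x + 3*y.
Integrating over R: integral_0^1 integral_0^1 (2*x + 3*y) dx dy = 5/2.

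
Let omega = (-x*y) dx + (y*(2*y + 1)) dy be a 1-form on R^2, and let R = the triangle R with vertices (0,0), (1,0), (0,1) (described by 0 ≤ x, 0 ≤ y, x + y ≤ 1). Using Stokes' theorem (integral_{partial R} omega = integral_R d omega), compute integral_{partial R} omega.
integral_(partial R) omega = 1/6

Stokes: integral_partial_R omega = integral_R d omega with d omega = (∂Q/∂x - ∂P/∂y) dx ∧ dy.
  ∂Q/∂x = 0
  ∂P/∂y = -x
  integrand = ∂Q/∂x - ∂P/∂y = x.
Integrating over R: integral_0^1 integral_0^{1-x} (x) dy dx = 1/6.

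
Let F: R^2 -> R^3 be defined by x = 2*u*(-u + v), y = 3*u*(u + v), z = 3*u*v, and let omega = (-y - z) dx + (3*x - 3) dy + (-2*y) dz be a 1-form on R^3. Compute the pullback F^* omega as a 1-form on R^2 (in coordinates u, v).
F^* omega = (-24*u^3 + 18*u^2*v - 12*u*v^2 - 18*u - 9*v) du + (3*u*(-14*u^2 - 4*u*v - 3)) dv

Using F^*(f dg) = (f ∘ F) d(g ∘ F), substitute each coordinate x_i by F_i(u, v) in f_i, and replace dx_i by d F_i = (∂F_i/∂u) du + (∂F_i/∂v) dv.
  For the x component: f_1(F) = 3*u*(-u - 2*v); d F_1 = (-4*u + 2*v) du + (2*u) dv
  For the y component: f_2(F) = -6*u^2 + 6*u*v - 3; d F_2 = (6*u + 3*v) du + (3*u) dv
  For the z component: f_3(F) = 6*u*(-u - v); d F_3 = (3*v) du + (3*u) dv
Combining and collecting du, dv coefficients:
  coeff of du: -24*u^3 + 18*u^2*v - 12*u*v^2 - 18*u - 9*v
  coeff of dv: 3*u*(-14*u^2 - 4*u*v - 3)
F^* omega = (-24*u^3 + 18*u^2*v - 12*u*v^2 - 18*u - 9*v) du + (3*u*(-14*u^2 - 4*u*v - 3)) dv.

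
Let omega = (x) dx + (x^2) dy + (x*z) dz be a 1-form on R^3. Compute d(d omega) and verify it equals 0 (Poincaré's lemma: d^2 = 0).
d(d omega) = 0

Step 1: d omega = sum_{i<j} (∂f_j/∂x_i - ∂f_i/∂x_j) dx_i ∧ dx_j:
  coeff of dx ∧ dy: 2*x
  coeff of dx ∧ dz: z
  coeff of dy ∧ dz: 0
Step 2: Apply d again to each 2-form coefficient. The only possible 3-form in R^3 is dx ∧ dy ∧ dz, with coefficient
  ∂(coeff of dy∧dz)/∂x - ∂(coeff of dx∧dz)/∂y + ∂(coeff of dx∧dy)/∂z
  = ∂/∂x (0) - ∂/∂y (z) + ∂/∂z (2*x).
Each of these terms simplifies to sums of mixed partials that cancel in pairs. The result is 0 (by equality of mixed partials for smooth functions — Schwarz / Clairaut).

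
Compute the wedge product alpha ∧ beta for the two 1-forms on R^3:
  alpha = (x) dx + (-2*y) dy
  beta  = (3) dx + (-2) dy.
alpha ∧ beta = (-2*x + 6*y) dx ∧ dy

Distribute the wedge, using dx_i ∧ dx_j = -dx_j ∧ dx_i and dx_i ∧ dx_i = 0. For each pair (i, j) with i < j, the coefficient of dx_i ∧ dx_j in alpha ∧ beta is (alpha_i * beta_j - alpha_j * beta_i). Collecting: alpha ∧ beta = (-2*x + 6*y) dx ∧ dy.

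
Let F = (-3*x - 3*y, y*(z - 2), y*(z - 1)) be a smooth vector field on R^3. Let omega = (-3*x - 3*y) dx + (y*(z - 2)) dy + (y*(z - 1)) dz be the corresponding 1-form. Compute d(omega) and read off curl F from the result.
d(omega) = (-y + z - 1) dy ∧ dz + (0) dz ∧ dx + (3) dx ∧ dy; curl F = (-y + z - 1, 0, 3)

d omega = sum_{i<j} (∂f_j/∂x_i - ∂f_i/∂x_j) dx_i ∧ dx_j. Under the identification (dy ∧ dz, dz ∧ dx, dx ∧ dy) ↔ (e_x, e_y, e_z), the coefficients are exactly the components of curl F. Compute:
  ∂R/∂y - ∂Q/∂z = (z - 1) - (y) = -y + z - 1
  ∂P/∂z - ∂R/∂x = (0) - (0) = 0
  ∂Q/∂x - ∂P/∂y = (0) - (-3) = 3.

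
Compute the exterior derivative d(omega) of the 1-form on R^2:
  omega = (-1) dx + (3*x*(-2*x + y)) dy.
d(omega) = (-12*x + 3*y) dx ∧ dy

For a 1-form omega = sum_i f_i dx_i, the exterior derivative is
  d(omega) = sum_{i < j} (∂f_j/∂x_i - ∂f_i/∂x_j) dx_i ∧ dx_j.
  coefficient of dx ∧ dy: ∂f_2/∂x - ∂f_1/∂y = ∂(3*x*(-2*x + y))/∂x - ∂(-1)/∂y = -12*x + 3*y
Assembling: d(omega) = (-12*x + 3*y) dx ∧ dy.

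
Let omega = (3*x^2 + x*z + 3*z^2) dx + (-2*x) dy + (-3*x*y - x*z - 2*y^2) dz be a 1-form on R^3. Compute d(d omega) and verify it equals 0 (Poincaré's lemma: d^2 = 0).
d(d omega) = 0

Step 1: d omega = sum_{i<j} (∂f_j/∂x_i - ∂f_i/∂x_j) dx_i ∧ dx_j:
  coeff of dx ∧ dy: -2
  coeff of dx ∧ dz: -x - 3*y - 7*z
  coeff of dy ∧ dz: -3*x - 4*y
Step 2: Apply d again to each 2-form coefficient. The only possible 3-form in R^3 is dx ∧ dy ∧ dz, with coefficient
  ∂(coeff of dy∧dz)/∂x - ∂(coeff of dx∧dz)/∂y + ∂(coeff of dx∧dy)/∂z
  = ∂/∂x (-3*x - 4*y) - ∂/∂y (-x - 3*y - 7*z) + ∂/∂z (-2).
Each of these terms simplifies to sums of mixed partials that cancel in pairs. The result is 0 (by equality of mixed partials for smooth functions — Schwarz / Clairaut).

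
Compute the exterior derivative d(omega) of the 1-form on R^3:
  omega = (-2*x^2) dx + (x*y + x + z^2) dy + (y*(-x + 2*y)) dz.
d(omega) = (y + 1) dx ∧ dy + (-y) dx ∧ dz + (-x + 4*y - 2*z) dy ∧ dz

For a 1-form omega = sum_i f_i dx_i, the exterior derivative is
  d(omega) = sum_{i < j} (∂f_j/∂x_i - ∂f_i/∂x_j) dx_i ∧ dx_j.
  coefficient of dx ∧ dy: ∂f_2/∂x - ∂f_1/∂y = ∂(x*y + x + z^2)/∂x - ∂(-2*x^2)/∂y = y + 1
  coefficient of dx ∧ dz: ∂f_3/∂x - ∂f_1/∂z = ∂(y*(-x + 2*y))/∂x - ∂(-2*x^2)/∂z = -y
  coefficient of dy ∧ dz: ∂f_3/∂y - ∂f_2/∂z = ∂(y*(-x + 2*y))/∂y - ∂(x*y + x + z^2)/∂z = -x + 4*y - 2*z
Assembling: d(omega) = (y + 1) dx ∧ dy + (-y) dx ∧ dz + (-x + 4*y - 2*z) dy ∧ dz.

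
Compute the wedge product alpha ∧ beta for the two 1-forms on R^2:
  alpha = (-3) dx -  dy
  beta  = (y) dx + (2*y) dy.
alpha ∧ beta = (-5*y) dx ∧ dy

Distribute the wedge, using dx_i ∧ dx_j = -dx_j ∧ dx_i and dx_i ∧ dx_i = 0. For each pair (i, j) with i < j, the coefficient of dx_i ∧ dx_j in alpha ∧ beta is (alpha_i * beta_j - alpha_j * beta_i). Collecting: alpha ∧ beta = (-5*y) dx ∧ dy.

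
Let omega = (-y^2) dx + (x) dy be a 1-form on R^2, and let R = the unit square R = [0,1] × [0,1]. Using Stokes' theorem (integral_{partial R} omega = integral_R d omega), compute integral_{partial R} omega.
integral_(partial R) omega = 2

Stokes: integral_partial_R omega = integral_R d omega with d omega = (∂Q/∂x - ∂P/∂y) dx ∧ dy.
  ∂Q/∂x = 1
  ∂P/∂y = -2*y
  integrand = ∂Q/∂x - ∂P/∂y = 2*y + 1.
Integrating over R: integral_0^1 integral_0^1 (2*y + 1) dx dy = 2.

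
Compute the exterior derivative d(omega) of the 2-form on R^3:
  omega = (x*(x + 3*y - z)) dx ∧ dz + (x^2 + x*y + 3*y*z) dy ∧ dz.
d(omega) = (-x + y) dx ∧ dy ∧ dz

For a 2-form omega = sum_{i<j} g_{ij} dx_i ∧ dx_j, the exterior derivative is
  d(omega) = sum_{i<j} d(g_{ij}) ∧ dx_i ∧ dx_j = sum_{i<j, k} (∂g_{ij}/∂x_k) dx_k ∧ dx_i ∧ dx_j.
Expand each term, using dx_k ∧ dx_i ∧ dx_j = sgn(permutation) dx_{(a)} ∧ dx_{(b)} ∧ dx_{(c)} with (a < b < c) sorted:
  d(x*(x + 3*y - z)) includes (∂/∂y)(x*(x + 3*y - z)) dy = (3*x) dy, which multiplied by dx ∧ dz gives (-3*x) dx ∧ dy ∧ dz
  d(x^2 + x*y + 3*y*z) includes (∂/∂x)(x^2 + x*y + 3*y*z) dx = (2*x + y) dx, which multiplied by dy ∧ dz gives (2*x + y) dx ∧ dy ∧ dz
Collecting like 3-forms: d(omega) = (-x + y) dx ∧ dy ∧ dz.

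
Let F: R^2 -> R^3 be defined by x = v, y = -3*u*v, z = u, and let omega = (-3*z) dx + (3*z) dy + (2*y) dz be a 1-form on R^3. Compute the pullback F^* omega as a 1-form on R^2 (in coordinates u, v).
F^* omega = (-15*u*v) du + (3*u*(-3*u - 1)) dv

Using F^*(f dg) = (f ∘ F) d(g ∘ F), substitute each coordinate x_i by F_i(u, v) in f_i, and replace dx_i by d F_i = (∂F_i/∂u) du + (∂F_i/∂v) dv.
  For the x component: f_1(F) = -3*u; d F_1 = (0) du + (1) dv
  For the y component: f_2(F) = 3*u; d F_2 = (-3*v) du + (-3*u) dv
  For the z component: f_3(F) = -6*u*v; d F_3 = (1) du + (0) dv
Combining and collecting du, dv coefficients:
  coeff of du: -15*u*v
  coeff of dv: 3*u*(-3*u - 1)
F^* omega = (-15*u*v) du + (3*u*(-3*u - 1)) dv.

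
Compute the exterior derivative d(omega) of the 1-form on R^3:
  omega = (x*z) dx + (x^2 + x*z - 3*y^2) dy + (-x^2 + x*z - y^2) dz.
d(omega) = (2*x + z) dx ∧ dy + (-3*x + z) dx ∧ dz + (-x - 2*y) dy ∧ dz

For a 1-form omega = sum_i f_i dx_i, the exterior derivative is
  d(omega) = sum_{i < j} (∂f_j/∂x_i - ∂f_i/∂x_j) dx_i ∧ dx_j.
  coefficient of dx ∧ dy: ∂f_2/∂x - ∂f_1/∂y = ∂(x^2 + x*z - 3*y^2)/∂x - ∂(x*z)/∂y = 2*x + z
  coefficient of dx ∧ dz: ∂f_3/∂x - ∂f_1/∂z = ∂(-x^2 + x*z - y^2)/∂x - ∂(x*z)/∂z = -3*x + z
  coefficient of dy ∧ dz: ∂f_3/∂y - ∂f_2/∂z = ∂(-x^2 + x*z - y^2)/∂y - ∂(x^2 + x*z - 3*y^2)/∂z = -x - 2*y
Assembling: d(omega) = (2*x + z) dx ∧ dy + (-3*x + z) dx ∧ dz + (-x - 2*y) dy ∧ dz.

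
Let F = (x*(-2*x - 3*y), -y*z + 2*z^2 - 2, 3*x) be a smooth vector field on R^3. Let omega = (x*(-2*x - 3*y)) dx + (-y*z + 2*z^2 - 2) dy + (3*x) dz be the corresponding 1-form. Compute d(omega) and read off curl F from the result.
d(omega) = (y - 4*z) dy ∧ dz + (-3) dz ∧ dx + (3*x) dx ∧ dy; curl F = (y - 4*z, -3, 3*x)

d omega = sum_{i<j} (∂f_j/∂x_i - ∂f_i/∂x_j) dx_i ∧ dx_j. Under the identification (dy ∧ dz, dz ∧ dx, dx ∧ dy) ↔ (e_x, e_y, e_z), the coefficients are exactly the components of curl F. Compute:
  ∂R/∂y - ∂Q/∂z = (0) - (-y + 4*z) = y - 4*z
  ∂P/∂z - ∂R/∂x = (0) - (3) = -3
  ∂Q/∂x - ∂P/∂y = (0) - (-3*x) = 3*x.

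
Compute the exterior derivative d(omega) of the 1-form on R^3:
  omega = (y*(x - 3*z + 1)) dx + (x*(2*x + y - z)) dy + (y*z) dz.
d(omega) = (3*x + y + 2*z - 1) dx ∧ dy + (3*y) dx ∧ dz + (x + z) dy ∧ dz

For a 1-form omega = sum_i f_i dx_i, the exterior derivative is
  d(omega) = sum_{i < j} (∂f_j/∂x_i - ∂f_i/∂x_j) dx_i ∧ dx_j.
  coefficient of dx ∧ dy: ∂f_2/∂x - ∂f_1/∂y = ∂(x*(2*x + y - z))/∂x - ∂(y*(x - 3*z + 1))/∂y = 3*x + y + 2*z - 1
  coefficient of dx ∧ dz: ∂f_3/∂x - ∂f_1/∂z = ∂(y*z)/∂x - ∂(y*(x - 3*z + 1))/∂z = 3*y
  coefficient of dy ∧ dz: ∂f_3/∂y - ∂f_2/∂z = ∂(y*z)/∂y - ∂(x*(2*x + y - z))/∂z = x + z
Assembling: d(omega) = (3*x + y + 2*z - 1) dx ∧ dy + (3*y) dx ∧ dz + (x + z) dy ∧ dz.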